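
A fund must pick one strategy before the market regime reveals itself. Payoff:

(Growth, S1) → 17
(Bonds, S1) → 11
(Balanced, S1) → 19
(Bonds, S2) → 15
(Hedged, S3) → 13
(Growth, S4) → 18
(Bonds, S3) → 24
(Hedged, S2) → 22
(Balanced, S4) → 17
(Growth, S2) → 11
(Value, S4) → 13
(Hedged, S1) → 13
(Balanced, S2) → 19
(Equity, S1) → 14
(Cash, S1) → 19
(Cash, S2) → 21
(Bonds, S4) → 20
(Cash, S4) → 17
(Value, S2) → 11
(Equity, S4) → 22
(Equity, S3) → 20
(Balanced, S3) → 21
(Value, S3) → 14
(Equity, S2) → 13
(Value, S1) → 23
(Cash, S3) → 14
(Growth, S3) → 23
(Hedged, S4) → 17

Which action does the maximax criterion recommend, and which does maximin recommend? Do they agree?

Row maxima: Cash=21, Bonds=24, Balanced=21, Hedged=22, Growth=23, Value=23, Equity=22
Best best-case = 24 → Bonds.
Row minima: Cash=14, Bonds=11, Balanced=17, Hedged=13, Growth=11, Value=11, Equity=13
Best worst-case = 17 → Balanced.

maximax → Bonds; maximin → Balanced (disagree)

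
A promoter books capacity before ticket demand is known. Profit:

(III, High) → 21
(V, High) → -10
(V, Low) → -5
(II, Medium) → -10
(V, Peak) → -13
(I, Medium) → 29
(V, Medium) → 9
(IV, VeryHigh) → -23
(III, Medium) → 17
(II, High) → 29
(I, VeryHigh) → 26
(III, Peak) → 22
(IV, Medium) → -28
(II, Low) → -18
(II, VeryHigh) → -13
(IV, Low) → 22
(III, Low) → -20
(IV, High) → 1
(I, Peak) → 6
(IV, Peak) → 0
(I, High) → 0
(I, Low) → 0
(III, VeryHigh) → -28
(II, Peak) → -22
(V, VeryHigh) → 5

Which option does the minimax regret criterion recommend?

Column bests: Low=22, Medium=29, High=29, VeryHigh=26, Peak=22.
I regrets: 22, 0, 29, 0, 16 → max 29
II regrets: 40, 39, 0, 39, 44 → max 44
III regrets: 42, 12, 8, 54, 0 → max 54
IV regrets: 0, 57, 28, 49, 22 → max 57
V regrets: 27, 20, 39, 21, 35 → max 39
Smallest max regret = 29 → I.

I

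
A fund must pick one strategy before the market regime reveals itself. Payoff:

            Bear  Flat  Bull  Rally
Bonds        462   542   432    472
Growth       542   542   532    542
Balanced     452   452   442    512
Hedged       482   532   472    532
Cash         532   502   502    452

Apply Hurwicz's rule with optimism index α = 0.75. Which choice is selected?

Bonds: 0.75·542 + 0.25·432 = 514.5
Growth: 0.75·542 + 0.25·532 = 539.5
Balanced: 0.75·512 + 0.25·442 = 494.5
Hedged: 0.75·532 + 0.25·472 = 517
Cash: 0.75·532 + 0.25·452 = 512
Highest Hurwicz score = 539.5 → Growth.

Growth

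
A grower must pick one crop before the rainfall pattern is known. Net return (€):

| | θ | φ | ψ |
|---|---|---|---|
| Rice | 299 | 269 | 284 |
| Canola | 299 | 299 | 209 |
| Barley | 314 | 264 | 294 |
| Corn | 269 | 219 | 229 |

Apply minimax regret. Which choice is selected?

Rice

Column bests: θ=314, φ=299, ψ=294.
Rice regrets: 15, 30, 10 → max 30
Canola regrets: 15, 0, 85 → max 85
Barley regrets: 0, 35, 0 → max 35
Corn regrets: 45, 80, 65 → max 80
Smallest max regret = 30 → Rice.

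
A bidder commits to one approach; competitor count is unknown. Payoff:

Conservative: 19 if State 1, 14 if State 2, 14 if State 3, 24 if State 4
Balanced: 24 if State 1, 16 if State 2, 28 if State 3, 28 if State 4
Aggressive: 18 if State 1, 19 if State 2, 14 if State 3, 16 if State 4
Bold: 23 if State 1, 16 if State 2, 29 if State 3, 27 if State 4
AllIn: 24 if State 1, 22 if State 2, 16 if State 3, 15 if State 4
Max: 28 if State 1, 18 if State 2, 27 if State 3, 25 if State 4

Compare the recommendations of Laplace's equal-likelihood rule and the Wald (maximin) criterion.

laplace → Max; maximin → Max (agree)

Row averages: Conservative=17.75, Balanced=24, Aggressive=16.75, Bold=23.75, AllIn=19.25, Max=24.5
Highest average = 24.5 → Max.
Row minima: Conservative=14, Balanced=16, Aggressive=14, Bold=16, AllIn=15, Max=18
Best worst-case = 18 → Max.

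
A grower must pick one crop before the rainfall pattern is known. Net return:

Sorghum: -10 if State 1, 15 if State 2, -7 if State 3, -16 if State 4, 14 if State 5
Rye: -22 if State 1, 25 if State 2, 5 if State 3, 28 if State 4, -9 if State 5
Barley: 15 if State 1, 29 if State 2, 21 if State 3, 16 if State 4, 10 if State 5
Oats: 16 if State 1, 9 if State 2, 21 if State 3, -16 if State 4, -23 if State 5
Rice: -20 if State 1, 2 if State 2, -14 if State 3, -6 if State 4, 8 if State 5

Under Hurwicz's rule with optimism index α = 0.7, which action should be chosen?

Sorghum: 0.7·15 + 0.3·(-16) = 5.7
Rye: 0.7·28 + 0.3·(-22) = 13
Barley: 0.7·29 + 0.3·10 = 23.3
Oats: 0.7·21 + 0.3·(-23) = 7.8
Rice: 0.7·8 + 0.3·(-20) = -0.4
Highest Hurwicz score = 23.3 → Barley.

Barley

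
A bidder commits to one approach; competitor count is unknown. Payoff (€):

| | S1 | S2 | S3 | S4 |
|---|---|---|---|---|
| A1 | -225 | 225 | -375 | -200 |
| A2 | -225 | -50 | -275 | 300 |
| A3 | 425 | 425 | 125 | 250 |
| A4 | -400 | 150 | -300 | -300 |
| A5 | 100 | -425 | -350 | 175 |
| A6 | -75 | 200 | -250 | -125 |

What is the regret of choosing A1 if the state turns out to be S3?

Best payoff under S3 is 125.
Regret = 125 − (-375) = 500.

500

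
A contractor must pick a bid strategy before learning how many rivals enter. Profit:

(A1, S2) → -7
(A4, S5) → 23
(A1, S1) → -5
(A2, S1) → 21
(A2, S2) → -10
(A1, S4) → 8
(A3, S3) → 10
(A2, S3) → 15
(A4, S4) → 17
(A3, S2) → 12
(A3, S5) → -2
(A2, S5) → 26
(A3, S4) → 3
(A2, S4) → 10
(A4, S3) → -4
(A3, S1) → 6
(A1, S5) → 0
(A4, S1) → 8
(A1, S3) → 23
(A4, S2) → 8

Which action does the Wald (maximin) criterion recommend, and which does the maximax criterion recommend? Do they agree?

maximin → A3; maximax → A2 (disagree)

Row minima: A1=-7, A2=-10, A3=-2, A4=-4
Best worst-case = -2 → A3.
Row maxima: A1=23, A2=26, A3=12, A4=23
Best best-case = 26 → A2.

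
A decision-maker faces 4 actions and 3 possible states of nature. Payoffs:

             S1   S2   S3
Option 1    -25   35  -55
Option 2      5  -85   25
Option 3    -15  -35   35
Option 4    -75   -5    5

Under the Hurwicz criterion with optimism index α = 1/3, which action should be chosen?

Option 1: 1/3·35 + 2/3·(-55) = -25
Option 2: 1/3·25 + 2/3·(-85) = -145/3
Option 3: 1/3·35 + 2/3·(-35) = -35/3
Option 4: 1/3·5 + 2/3·(-75) = -145/3
Highest Hurwicz score = -35/3 → Option 3.

Option 3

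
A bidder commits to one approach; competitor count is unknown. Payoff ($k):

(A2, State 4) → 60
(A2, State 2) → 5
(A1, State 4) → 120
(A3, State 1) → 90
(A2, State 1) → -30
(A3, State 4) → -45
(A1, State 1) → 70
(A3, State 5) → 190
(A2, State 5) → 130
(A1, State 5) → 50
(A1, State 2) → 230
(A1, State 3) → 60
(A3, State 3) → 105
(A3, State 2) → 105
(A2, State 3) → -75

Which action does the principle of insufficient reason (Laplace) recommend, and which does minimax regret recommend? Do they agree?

Row averages: A1=106, A2=18, A3=89
Highest average = 106 → A1.
Column bests: State 1=90, State 2=230, State 3=105, State 4=120, State 5=190.
A1 regrets: 20, 0, 45, 0, 140 → max 140
A2 regrets: 120, 225, 180, 60, 60 → max 225
A3 regrets: 0, 125, 0, 165, 0 → max 165
Smallest max regret = 140 → A1.

laplace → A1; minimax regret → A1 (agree)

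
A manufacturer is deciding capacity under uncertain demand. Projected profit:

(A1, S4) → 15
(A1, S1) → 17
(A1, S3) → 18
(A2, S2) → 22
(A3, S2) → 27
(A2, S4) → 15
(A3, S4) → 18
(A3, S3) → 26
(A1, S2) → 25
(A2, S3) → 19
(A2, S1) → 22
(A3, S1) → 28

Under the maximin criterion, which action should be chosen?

A3

Row minima: A1=15, A2=15, A3=18
Best worst-case = 18 → A3.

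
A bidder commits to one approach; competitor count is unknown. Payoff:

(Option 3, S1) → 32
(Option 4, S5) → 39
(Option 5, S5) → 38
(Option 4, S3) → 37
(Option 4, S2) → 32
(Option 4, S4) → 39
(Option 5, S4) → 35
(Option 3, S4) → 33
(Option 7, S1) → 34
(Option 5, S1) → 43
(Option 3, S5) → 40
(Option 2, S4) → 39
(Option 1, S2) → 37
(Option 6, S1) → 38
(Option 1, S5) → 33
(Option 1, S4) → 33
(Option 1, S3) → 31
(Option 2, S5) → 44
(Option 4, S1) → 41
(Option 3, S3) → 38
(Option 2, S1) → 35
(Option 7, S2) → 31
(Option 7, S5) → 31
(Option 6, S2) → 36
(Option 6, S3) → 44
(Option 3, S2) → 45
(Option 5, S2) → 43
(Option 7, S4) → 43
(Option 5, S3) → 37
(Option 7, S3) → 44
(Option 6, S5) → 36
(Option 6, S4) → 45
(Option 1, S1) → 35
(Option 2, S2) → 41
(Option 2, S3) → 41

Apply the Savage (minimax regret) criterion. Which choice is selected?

Column bests: S1=43, S2=45, S3=44, S4=45, S5=44.
Option 1 regrets: 8, 8, 13, 12, 11 → max 13
Option 2 regrets: 8, 4, 3, 6, 0 → max 8
Option 3 regrets: 11, 0, 6, 12, 4 → max 12
Option 4 regrets: 2, 13, 7, 6, 5 → max 13
Option 5 regrets: 0, 2, 7, 10, 6 → max 10
Option 6 regrets: 5, 9, 0, 0, 8 → max 9
Option 7 regrets: 9, 14, 0, 2, 13 → max 14
Smallest max regret = 8 → Option 2.

Option 2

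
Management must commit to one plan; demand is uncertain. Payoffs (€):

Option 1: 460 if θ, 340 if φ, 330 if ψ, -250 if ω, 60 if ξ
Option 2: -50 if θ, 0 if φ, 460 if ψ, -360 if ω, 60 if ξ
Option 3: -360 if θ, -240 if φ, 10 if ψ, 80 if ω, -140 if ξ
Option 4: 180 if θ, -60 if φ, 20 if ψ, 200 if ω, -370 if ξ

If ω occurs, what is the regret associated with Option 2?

560

Best payoff under ω is 200.
Regret = 200 − (-360) = 560.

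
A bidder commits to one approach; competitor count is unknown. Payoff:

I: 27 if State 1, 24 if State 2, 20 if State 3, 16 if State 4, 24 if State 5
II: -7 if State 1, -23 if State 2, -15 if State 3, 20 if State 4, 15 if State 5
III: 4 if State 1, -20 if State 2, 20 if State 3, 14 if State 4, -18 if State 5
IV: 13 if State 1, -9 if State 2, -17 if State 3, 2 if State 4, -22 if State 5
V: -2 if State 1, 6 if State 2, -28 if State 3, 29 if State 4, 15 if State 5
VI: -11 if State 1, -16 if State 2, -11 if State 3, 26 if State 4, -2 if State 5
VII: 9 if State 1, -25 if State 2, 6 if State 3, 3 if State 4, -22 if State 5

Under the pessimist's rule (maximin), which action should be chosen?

I

Row minima: I=16, II=-23, III=-20, IV=-22, V=-28, VI=-16, VII=-25
Best worst-case = 16 → I.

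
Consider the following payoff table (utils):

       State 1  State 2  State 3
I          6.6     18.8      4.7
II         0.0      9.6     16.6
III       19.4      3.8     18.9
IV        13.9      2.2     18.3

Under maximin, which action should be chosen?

Row minima: I=4.7, II=0.0, III=3.8, IV=2.2
Best worst-case = 4.7 → I.

I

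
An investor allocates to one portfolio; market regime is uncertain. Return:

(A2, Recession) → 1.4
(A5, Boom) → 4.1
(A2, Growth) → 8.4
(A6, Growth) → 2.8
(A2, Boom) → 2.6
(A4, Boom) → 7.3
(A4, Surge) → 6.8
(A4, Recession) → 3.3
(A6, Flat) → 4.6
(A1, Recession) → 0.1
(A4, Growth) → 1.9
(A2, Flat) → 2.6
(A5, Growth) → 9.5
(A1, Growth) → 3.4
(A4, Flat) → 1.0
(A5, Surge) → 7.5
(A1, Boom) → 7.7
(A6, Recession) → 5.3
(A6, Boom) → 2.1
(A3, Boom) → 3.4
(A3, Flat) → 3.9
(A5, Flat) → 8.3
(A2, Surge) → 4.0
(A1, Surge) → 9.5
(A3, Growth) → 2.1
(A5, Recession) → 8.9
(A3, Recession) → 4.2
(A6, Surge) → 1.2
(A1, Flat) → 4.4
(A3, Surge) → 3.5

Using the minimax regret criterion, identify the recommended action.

Column bests: Recession=8.9, Flat=8.3, Growth=9.5, Boom=7.7, Surge=9.5.
A1 regrets: 8.8, 3.9, 6.1, 0.0, 0.0 → max 8.8
A2 regrets: 7.5, 5.7, 1.1, 5.1, 5.5 → max 7.5
A3 regrets: 4.7, 4.4, 7.4, 4.3, 6.0 → max 7.4
A4 regrets: 5.6, 7.3, 7.6, 0.4, 2.7 → max 7.6
A5 regrets: 0.0, 0.0, 0.0, 3.6, 2.0 → max 3.6
A6 regrets: 3.6, 3.7, 6.7, 5.6, 8.3 → max 8.3
Smallest max regret = 3.6 → A5.

A5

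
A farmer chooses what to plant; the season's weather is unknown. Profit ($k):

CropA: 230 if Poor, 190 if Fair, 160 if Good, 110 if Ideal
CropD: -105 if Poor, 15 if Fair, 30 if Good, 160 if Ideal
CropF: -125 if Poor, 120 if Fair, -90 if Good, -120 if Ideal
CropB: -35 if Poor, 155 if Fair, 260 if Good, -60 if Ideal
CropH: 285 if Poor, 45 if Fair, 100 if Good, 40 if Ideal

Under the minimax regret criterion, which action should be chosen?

CropA

Column bests: Poor=285, Fair=190, Good=260, Ideal=160.
CropA regrets: 55, 0, 100, 50 → max 100
CropD regrets: 390, 175, 230, 0 → max 390
CropF regrets: 410, 70, 350, 280 → max 410
CropB regrets: 320, 35, 0, 220 → max 320
CropH regrets: 0, 145, 160, 120 → max 160
Smallest max regret = 100 → CropA.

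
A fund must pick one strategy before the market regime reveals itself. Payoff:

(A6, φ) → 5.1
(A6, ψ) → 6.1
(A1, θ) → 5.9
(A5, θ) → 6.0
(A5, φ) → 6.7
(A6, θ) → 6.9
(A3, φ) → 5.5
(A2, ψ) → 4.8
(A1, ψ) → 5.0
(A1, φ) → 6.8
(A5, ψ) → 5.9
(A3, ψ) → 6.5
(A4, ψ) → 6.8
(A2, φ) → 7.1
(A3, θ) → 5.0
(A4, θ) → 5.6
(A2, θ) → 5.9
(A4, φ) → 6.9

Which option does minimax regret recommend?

Column bests: θ=6.9, φ=7.1, ψ=6.8.
A1 regrets: 1.0, 0.3, 1.8 → max 1.8
A2 regrets: 1.0, 0.0, 2.0 → max 2.0
A3 regrets: 1.9, 1.6, 0.3 → max 1.9
A4 regrets: 1.3, 0.2, 0.0 → max 1.3
A5 regrets: 0.9, 0.4, 0.9 → max 0.9
A6 regrets: 0.0, 2.0, 0.7 → max 2.0
Smallest max regret = 0.9 → A5.

A5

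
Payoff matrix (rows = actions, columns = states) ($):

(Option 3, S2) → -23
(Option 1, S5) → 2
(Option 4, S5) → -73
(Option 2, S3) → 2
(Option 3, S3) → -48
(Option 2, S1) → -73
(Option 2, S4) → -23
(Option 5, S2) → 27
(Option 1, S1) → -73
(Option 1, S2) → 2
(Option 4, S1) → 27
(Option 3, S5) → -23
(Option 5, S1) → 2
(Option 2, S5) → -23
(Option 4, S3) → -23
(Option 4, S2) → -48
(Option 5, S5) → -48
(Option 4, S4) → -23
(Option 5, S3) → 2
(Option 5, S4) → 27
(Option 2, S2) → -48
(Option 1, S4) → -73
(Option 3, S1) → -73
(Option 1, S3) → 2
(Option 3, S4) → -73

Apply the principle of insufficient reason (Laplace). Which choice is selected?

Option 5

Row averages: Option 1=-28, Option 2=-33, Option 3=-48, Option 4=-28, Option 5=2
Highest average = 2 → Option 5.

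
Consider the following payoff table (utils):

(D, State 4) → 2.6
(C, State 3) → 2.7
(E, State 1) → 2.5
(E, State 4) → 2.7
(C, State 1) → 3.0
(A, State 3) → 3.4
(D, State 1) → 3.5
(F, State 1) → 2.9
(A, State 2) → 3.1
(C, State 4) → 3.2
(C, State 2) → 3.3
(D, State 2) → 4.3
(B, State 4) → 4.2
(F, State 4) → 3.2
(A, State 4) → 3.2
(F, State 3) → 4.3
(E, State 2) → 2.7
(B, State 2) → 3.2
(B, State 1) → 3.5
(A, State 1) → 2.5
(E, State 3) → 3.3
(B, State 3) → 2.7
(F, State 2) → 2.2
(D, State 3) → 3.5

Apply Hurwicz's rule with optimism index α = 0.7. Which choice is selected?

A: 0.7·3.4 + 0.3·2.5 = 3.13
B: 0.7·4.2 + 0.3·2.7 = 3.75
C: 0.7·3.3 + 0.3·2.7 = 3.12
D: 0.7·4.3 + 0.3·2.6 = 3.79
E: 0.7·3.3 + 0.3·2.5 = 3.06
F: 0.7·4.3 + 0.3·2.2 = 3.67
Highest Hurwicz score = 3.79 → D.

D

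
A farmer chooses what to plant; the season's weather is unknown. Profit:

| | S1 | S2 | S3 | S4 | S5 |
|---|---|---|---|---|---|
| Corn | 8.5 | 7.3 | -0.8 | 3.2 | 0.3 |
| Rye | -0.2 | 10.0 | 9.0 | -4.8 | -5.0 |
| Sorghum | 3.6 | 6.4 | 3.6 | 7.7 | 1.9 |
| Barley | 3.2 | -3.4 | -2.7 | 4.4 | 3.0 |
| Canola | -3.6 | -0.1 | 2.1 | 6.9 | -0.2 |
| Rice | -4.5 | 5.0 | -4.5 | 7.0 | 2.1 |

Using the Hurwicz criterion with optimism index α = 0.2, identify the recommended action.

Corn: 0.2·8.5 + 0.8·(-0.8) = 1.06
Rye: 0.2·10.0 + 0.8·(-5.0) = -2
Sorghum: 0.2·7.7 + 0.8·1.9 = 3.06
Barley: 0.2·4.4 + 0.8·(-3.4) = -1.84
Canola: 0.2·6.9 + 0.8·(-3.6) = -1.5
Rice: 0.2·7.0 + 0.8·(-4.5) = -2.2
Highest Hurwicz score = 3.06 → Sorghum.

Sorghum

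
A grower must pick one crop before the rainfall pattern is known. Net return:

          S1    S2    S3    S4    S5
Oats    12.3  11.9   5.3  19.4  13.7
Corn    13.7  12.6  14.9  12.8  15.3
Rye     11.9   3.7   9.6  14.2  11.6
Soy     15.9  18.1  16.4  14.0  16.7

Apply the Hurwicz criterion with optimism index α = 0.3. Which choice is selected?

Oats: 0.3·19.4 + 0.7·5.3 = 9.53
Corn: 0.3·15.3 + 0.7·12.6 = 13.41
Rye: 0.3·14.2 + 0.7·3.7 = 6.85
Soy: 0.3·18.1 + 0.7·14.0 = 15.23
Highest Hurwicz score = 15.23 → Soy.

Soy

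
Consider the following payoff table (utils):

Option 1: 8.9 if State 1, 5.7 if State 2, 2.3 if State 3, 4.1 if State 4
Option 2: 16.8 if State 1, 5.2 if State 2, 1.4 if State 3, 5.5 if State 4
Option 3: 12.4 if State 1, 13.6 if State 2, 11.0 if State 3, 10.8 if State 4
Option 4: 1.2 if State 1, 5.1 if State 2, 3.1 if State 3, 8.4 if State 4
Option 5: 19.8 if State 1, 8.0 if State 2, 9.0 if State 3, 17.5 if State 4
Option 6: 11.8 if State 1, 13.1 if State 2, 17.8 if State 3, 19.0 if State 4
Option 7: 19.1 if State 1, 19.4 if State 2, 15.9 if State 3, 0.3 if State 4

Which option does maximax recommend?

Option 5

Row maxima: Option 1=8.9, Option 2=16.8, Option 3=13.6, Option 4=8.4, Option 5=19.8, Option 6=19.0, Option 7=19.4
Best best-case = 19.8 → Option 5.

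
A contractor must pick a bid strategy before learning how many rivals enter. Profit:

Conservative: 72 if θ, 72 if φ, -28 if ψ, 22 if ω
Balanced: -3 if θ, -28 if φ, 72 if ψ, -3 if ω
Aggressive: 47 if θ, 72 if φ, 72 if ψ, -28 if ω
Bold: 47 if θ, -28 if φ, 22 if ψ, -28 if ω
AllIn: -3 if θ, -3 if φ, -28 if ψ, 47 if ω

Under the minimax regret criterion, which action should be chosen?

Aggressive

Column bests: θ=72, φ=72, ψ=72, ω=47.
Conservative regrets: 0, 0, 100, 25 → max 100
Balanced regrets: 75, 100, 0, 50 → max 100
Aggressive regrets: 25, 0, 0, 75 → max 75
Bold regrets: 25, 100, 50, 75 → max 100
AllIn regrets: 75, 75, 100, 0 → max 100
Smallest max regret = 75 → Aggressive.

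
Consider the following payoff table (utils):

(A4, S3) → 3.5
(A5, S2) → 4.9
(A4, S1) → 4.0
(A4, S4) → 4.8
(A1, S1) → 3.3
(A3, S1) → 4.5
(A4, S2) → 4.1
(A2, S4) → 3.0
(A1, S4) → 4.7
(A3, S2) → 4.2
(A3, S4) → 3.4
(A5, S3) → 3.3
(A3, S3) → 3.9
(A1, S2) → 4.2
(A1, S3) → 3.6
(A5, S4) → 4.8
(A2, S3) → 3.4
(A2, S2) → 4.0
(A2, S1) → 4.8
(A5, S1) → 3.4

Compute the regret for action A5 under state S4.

0.0

Best payoff under S4 is 4.8.
Regret = 4.8 − 4.8 = 0.0.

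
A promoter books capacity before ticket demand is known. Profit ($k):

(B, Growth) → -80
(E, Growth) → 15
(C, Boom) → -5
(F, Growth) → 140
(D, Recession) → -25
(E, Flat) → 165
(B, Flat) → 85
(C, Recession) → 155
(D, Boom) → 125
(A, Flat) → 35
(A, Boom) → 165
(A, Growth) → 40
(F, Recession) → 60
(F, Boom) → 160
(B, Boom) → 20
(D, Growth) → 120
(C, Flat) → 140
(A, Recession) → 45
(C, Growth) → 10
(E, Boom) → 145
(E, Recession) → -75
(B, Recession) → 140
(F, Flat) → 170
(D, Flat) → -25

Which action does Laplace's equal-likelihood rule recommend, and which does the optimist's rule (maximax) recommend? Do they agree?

Row averages: A=71.25, B=41.25, C=75, D=48.75, E=62.5, F=132.5
Highest average = 132.5 → F.
Row maxima: A=165, B=140, C=155, D=125, E=165, F=170
Best best-case = 170 → F.

laplace → F; maximax → F (agree)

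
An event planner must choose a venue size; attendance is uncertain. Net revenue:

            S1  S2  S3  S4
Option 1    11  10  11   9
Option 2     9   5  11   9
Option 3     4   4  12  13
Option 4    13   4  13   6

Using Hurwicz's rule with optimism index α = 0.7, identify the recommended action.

Option 1: 0.7·11 + 0.3·9 = 10.4
Option 2: 0.7·11 + 0.3·5 = 9.2
Option 3: 0.7·13 + 0.3·4 = 10.3
Option 4: 0.7·13 + 0.3·4 = 10.3
Highest Hurwicz score = 10.4 → Option 1.

Option 1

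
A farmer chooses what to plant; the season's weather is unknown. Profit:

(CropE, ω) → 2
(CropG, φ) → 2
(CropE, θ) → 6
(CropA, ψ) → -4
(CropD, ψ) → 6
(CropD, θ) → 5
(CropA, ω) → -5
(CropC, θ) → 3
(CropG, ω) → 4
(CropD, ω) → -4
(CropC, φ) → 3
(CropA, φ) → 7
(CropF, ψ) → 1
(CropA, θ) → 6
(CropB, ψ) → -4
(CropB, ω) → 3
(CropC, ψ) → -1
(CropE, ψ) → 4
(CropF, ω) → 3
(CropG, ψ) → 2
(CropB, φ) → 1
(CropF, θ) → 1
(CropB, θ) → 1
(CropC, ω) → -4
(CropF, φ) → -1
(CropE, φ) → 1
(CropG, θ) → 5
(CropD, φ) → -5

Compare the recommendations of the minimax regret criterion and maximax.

minimax regret → CropG; maximax → CropA (disagree)

Column bests: θ=6, φ=7, ψ=6, ω=4.
CropE regrets: 0, 6, 2, 2 → max 6
CropA regrets: 0, 0, 10, 9 → max 10
CropD regrets: 1, 12, 0, 8 → max 12
CropG regrets: 1, 5, 4, 0 → max 5
CropC regrets: 3, 4, 7, 8 → max 8
CropF regrets: 5, 8, 5, 1 → max 8
CropB regrets: 5, 6, 10, 1 → max 10
Smallest max regret = 5 → CropG.
Row maxima: CropE=6, CropA=7, CropD=6, CropG=5, CropC=3, CropF=3, CropB=3
Best best-case = 7 → CropA.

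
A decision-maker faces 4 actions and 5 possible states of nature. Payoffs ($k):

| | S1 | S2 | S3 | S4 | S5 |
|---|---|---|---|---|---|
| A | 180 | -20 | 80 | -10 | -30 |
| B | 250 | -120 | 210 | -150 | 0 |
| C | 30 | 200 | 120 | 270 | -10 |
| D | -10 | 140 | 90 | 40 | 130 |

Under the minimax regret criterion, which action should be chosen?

Column bests: S1=250, S2=200, S3=210, S4=270, S5=130.
A regrets: 70, 220, 130, 280, 160 → max 280
B regrets: 0, 320, 0, 420, 130 → max 420
C regrets: 220, 0, 90, 0, 140 → max 220
D regrets: 260, 60, 120, 230, 0 → max 260
Smallest max regret = 220 → C.

C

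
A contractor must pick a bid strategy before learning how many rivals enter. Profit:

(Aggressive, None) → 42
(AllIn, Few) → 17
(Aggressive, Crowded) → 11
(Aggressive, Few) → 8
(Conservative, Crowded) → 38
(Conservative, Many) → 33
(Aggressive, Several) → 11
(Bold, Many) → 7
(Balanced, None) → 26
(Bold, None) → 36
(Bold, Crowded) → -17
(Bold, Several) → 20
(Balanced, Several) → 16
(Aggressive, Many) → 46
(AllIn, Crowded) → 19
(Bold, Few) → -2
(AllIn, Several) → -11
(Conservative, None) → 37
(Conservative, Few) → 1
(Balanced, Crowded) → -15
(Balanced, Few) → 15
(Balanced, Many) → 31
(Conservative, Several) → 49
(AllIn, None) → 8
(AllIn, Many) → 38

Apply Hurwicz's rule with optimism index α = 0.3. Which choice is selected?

Conservative: 0.3·49 + 0.7·1 = 15.4
Balanced: 0.3·31 + 0.7·(-15) = -1.2
Aggressive: 0.3·46 + 0.7·8 = 19.4
Bold: 0.3·36 + 0.7·(-17) = -1.1
AllIn: 0.3·38 + 0.7·(-11) = 3.7
Highest Hurwicz score = 19.4 → Aggressive.

Aggressive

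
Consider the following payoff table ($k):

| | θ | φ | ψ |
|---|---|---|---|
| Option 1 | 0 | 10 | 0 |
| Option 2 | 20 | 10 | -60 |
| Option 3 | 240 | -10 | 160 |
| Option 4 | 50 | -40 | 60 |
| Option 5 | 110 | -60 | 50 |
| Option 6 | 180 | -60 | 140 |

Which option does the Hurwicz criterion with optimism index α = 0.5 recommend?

Option 3

Option 1: 0.5·10 + 0.5·0 = 5
Option 2: 0.5·20 + 0.5·(-60) = -20
Option 3: 0.5·240 + 0.5·(-10) = 115
Option 4: 0.5·60 + 0.5·(-40) = 10
Option 5: 0.5·110 + 0.5·(-60) = 25
Option 6: 0.5·180 + 0.5·(-60) = 60
Highest Hurwicz score = 115 → Option 3.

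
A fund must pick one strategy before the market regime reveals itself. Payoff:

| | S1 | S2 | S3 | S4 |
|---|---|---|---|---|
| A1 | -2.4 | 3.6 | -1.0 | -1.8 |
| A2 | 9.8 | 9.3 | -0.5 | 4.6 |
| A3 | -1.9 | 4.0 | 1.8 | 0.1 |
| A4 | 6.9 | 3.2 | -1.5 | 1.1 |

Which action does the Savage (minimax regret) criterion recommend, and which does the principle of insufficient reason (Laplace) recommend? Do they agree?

Column bests: S1=9.8, S2=9.3, S3=1.8, S4=4.6.
A1 regrets: 12.2, 5.7, 2.8, 6.4 → max 12.2
A2 regrets: 0.0, 0.0, 2.3, 0.0 → max 2.3
A3 regrets: 11.7, 5.3, 0.0, 4.5 → max 11.7
A4 regrets: 2.9, 6.1, 3.3, 3.5 → max 6.1
Smallest max regret = 2.3 → A2.
Row averages: A1=-0.4, A2=5.8, A3=1, A4=2.425
Highest average = 5.8 → A2.

minimax regret → A2; laplace → A2 (agree)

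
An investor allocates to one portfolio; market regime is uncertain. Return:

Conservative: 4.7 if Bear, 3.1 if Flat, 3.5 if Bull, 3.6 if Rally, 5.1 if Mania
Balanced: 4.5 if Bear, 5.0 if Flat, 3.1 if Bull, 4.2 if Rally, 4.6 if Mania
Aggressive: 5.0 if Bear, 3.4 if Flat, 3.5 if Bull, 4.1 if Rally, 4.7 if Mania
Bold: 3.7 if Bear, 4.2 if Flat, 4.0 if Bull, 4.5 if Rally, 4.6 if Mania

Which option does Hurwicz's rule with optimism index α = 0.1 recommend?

Conservative: 0.1·5.1 + 0.9·3.1 = 3.3
Balanced: 0.1·5.0 + 0.9·3.1 = 3.29
Aggressive: 0.1·5.0 + 0.9·3.4 = 3.56
Bold: 0.1·4.6 + 0.9·3.7 = 3.79
Highest Hurwicz score = 3.79 → Bold.

Bold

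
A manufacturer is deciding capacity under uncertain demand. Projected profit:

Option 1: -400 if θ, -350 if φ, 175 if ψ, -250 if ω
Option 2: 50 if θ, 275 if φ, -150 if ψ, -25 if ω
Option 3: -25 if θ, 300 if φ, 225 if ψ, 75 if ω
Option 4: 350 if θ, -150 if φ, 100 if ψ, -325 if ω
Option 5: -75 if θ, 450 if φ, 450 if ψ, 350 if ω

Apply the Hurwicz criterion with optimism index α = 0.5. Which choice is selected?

Option 1: 0.5·175 + 0.5·(-400) = -112.5
Option 2: 0.5·275 + 0.5·(-150) = 62.5
Option 3: 0.5·300 + 0.5·(-25) = 137.5
Option 4: 0.5·350 + 0.5·(-325) = 12.5
Option 5: 0.5·450 + 0.5·(-75) = 187.5
Highest Hurwicz score = 187.5 → Option 5.

Option 5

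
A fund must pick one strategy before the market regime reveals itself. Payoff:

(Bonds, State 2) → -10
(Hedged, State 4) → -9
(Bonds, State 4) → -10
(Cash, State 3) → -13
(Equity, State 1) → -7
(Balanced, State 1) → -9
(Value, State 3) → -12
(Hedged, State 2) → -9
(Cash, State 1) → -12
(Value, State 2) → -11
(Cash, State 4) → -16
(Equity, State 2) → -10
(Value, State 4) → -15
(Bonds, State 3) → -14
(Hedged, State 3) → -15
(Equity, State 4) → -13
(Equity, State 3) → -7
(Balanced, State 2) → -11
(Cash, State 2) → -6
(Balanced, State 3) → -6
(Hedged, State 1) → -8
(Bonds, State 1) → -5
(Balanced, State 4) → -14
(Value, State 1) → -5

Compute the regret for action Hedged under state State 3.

Best payoff under State 3 is -6.
Regret = -6 − (-15) = 9.

9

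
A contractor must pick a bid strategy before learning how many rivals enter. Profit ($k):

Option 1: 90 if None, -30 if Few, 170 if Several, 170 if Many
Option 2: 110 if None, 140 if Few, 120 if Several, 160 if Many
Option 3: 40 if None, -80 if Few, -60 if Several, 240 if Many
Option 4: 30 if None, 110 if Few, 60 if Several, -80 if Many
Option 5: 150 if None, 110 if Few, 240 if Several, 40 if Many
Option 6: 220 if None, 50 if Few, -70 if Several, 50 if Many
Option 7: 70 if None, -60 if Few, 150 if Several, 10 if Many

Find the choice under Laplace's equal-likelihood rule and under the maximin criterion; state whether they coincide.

Row averages: Option 1=100, Option 2=132.5, Option 3=35, Option 4=30, Option 5=135, Option 6=62.5, Option 7=42.5
Highest average = 135 → Option 5.
Row minima: Option 1=-30, Option 2=110, Option 3=-80, Option 4=-80, Option 5=40, Option 6=-70, Option 7=-60
Best worst-case = 110 → Option 2.

laplace → Option 5; maximin → Option 2 (disagree)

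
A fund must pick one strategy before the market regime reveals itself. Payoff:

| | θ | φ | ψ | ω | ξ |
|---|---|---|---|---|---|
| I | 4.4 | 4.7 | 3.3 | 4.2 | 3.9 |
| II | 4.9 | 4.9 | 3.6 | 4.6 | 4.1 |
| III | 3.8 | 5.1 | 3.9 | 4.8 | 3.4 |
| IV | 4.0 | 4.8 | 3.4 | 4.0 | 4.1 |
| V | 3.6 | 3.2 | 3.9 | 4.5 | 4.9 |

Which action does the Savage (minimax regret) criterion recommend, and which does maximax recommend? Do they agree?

minimax regret → II; maximax → III (disagree)

Column bests: θ=4.9, φ=5.1, ψ=3.9, ω=4.8, ξ=4.9.
I regrets: 0.5, 0.4, 0.6, 0.6, 1.0 → max 1.0
II regrets: 0.0, 0.2, 0.3, 0.2, 0.8 → max 0.8
III regrets: 1.1, 0.0, 0.0, 0.0, 1.5 → max 1.5
IV regrets: 0.9, 0.3, 0.5, 0.8, 0.8 → max 0.9
V regrets: 1.3, 1.9, 0.0, 0.3, 0.0 → max 1.9
Smallest max regret = 0.8 → II.
Row maxima: I=4.7, II=4.9, III=5.1, IV=4.8, V=4.9
Best best-case = 5.1 → III.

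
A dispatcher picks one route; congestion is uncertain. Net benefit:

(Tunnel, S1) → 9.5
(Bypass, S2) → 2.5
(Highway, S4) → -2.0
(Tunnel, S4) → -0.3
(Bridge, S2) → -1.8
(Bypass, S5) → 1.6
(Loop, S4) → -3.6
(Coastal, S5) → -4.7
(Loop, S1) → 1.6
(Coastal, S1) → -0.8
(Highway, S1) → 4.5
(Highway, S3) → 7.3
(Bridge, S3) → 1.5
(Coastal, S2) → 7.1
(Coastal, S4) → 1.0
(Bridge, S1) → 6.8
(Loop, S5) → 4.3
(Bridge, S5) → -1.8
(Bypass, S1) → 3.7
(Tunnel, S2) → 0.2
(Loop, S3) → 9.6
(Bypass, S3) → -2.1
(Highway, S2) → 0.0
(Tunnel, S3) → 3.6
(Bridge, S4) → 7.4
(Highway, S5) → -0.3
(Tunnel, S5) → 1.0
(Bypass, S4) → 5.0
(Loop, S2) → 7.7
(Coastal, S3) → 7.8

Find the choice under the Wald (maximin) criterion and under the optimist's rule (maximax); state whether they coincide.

maximin → Tunnel; maximax → Loop (disagree)

Row minima: Loop=-3.6, Tunnel=-0.3, Highway=-2.0, Bypass=-2.1, Coastal=-4.7, Bridge=-1.8
Best worst-case = -0.3 → Tunnel.
Row maxima: Loop=9.6, Tunnel=9.5, Highway=7.3, Bypass=5.0, Coastal=7.8, Bridge=7.4
Best best-case = 9.6 → Loop.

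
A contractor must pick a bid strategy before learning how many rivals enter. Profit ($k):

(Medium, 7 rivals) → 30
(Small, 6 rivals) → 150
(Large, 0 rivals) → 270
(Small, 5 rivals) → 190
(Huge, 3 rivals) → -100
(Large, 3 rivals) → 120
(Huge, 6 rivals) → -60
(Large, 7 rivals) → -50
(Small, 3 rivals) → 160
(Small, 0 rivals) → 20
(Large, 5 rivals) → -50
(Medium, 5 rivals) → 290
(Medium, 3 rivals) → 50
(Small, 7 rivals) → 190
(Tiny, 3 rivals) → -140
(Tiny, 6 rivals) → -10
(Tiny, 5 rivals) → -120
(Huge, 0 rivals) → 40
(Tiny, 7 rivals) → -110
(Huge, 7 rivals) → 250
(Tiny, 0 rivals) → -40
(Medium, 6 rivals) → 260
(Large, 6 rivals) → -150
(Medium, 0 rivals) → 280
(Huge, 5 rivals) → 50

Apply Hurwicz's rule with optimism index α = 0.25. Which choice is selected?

Tiny: 0.25·(-10) + 0.75·(-140) = -107.5
Small: 0.25·190 + 0.75·20 = 62.5
Medium: 0.25·290 + 0.75·30 = 95
Large: 0.25·270 + 0.75·(-150) = -45
Huge: 0.25·250 + 0.75·(-100) = -12.5
Highest Hurwicz score = 95 → Medium.

Medium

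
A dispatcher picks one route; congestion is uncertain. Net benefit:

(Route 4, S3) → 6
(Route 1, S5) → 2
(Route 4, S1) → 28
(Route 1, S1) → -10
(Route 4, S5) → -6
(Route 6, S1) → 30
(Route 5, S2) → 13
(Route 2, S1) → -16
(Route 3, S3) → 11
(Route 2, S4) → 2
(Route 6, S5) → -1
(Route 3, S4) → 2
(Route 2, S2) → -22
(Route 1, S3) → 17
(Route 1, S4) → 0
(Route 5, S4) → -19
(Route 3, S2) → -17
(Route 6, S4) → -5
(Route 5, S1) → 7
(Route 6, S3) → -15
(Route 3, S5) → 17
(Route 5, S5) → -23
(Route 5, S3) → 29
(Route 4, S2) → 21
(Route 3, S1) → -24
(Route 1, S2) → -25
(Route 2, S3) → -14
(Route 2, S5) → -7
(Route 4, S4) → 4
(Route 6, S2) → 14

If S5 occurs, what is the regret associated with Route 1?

Best payoff under S5 is 17.
Regret = 17 − 2 = 15.

15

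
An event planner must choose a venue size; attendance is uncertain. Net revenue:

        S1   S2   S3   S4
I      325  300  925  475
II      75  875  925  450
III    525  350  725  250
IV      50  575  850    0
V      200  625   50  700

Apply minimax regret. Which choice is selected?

Column bests: S1=525, S2=875, S3=925, S4=700.
I regrets: 200, 575, 0, 225 → max 575
II regrets: 450, 0, 0, 250 → max 450
III regrets: 0, 525, 200, 450 → max 525
IV regrets: 475, 300, 75, 700 → max 700
V regrets: 325, 250, 875, 0 → max 875
Smallest max regret = 450 → II.

II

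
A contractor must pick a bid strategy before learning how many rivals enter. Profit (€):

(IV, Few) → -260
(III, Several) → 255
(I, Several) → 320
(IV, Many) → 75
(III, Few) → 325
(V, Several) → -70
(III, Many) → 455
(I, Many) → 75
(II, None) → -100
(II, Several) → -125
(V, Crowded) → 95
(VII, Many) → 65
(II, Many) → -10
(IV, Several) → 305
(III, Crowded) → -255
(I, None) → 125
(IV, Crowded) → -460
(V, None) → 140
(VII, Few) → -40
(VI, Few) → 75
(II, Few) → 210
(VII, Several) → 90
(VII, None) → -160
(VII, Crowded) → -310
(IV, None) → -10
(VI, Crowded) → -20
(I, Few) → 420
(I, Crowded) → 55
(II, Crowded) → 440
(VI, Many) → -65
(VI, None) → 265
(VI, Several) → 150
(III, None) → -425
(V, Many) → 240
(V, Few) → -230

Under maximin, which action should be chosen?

Row minima: I=55, II=-125, III=-425, IV=-460, V=-230, VI=-65, VII=-310
Best worst-case = 55 → I.

I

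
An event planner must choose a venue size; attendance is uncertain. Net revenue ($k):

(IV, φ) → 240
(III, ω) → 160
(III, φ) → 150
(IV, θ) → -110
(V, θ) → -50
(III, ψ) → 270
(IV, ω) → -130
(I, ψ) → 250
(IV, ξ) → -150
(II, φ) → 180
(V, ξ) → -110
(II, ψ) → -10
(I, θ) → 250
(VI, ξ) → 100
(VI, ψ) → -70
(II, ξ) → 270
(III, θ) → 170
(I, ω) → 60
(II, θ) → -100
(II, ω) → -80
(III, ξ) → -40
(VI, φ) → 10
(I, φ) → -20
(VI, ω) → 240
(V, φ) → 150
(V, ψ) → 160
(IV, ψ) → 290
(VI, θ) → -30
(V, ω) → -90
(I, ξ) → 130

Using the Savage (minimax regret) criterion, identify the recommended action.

I

Column bests: θ=250, φ=240, ψ=290, ω=240, ξ=270.
I regrets: 0, 260, 40, 180, 140 → max 260
II regrets: 350, 60, 300, 320, 0 → max 350
III regrets: 80, 90, 20, 80, 310 → max 310
IV regrets: 360, 0, 0, 370, 420 → max 420
V regrets: 300, 90, 130, 330, 380 → max 380
VI regrets: 280, 230, 360, 0, 170 → max 360
Smallest max regret = 260 → I.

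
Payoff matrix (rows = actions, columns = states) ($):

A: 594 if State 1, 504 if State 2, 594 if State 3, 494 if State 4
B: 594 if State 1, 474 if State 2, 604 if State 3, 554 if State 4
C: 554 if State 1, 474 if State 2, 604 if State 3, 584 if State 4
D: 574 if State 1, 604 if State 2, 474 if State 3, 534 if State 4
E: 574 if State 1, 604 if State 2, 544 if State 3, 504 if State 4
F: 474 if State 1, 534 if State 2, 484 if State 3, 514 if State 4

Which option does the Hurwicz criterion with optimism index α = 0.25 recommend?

A: 0.25·594 + 0.75·494 = 519
B: 0.25·604 + 0.75·474 = 506.5
C: 0.25·604 + 0.75·474 = 506.5
D: 0.25·604 + 0.75·474 = 506.5
E: 0.25·604 + 0.75·504 = 529
F: 0.25·534 + 0.75·474 = 489
Highest Hurwicz score = 529 → E.

E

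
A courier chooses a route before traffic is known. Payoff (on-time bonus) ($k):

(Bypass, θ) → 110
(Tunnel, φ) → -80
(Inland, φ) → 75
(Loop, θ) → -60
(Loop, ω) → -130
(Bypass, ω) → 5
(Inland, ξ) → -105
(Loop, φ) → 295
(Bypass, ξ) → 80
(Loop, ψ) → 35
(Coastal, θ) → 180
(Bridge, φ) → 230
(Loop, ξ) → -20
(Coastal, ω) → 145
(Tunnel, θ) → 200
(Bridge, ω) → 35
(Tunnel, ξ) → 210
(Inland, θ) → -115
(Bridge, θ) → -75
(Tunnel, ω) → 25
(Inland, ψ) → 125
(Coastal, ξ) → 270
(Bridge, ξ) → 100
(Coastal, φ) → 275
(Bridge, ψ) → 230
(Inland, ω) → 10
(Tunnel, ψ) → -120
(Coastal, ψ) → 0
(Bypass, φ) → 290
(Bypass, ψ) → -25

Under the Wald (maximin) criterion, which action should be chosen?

Row minima: Loop=-130, Coastal=0, Bridge=-75, Tunnel=-120, Bypass=-25, Inland=-115
Best worst-case = 0 → Coastal.

Coastal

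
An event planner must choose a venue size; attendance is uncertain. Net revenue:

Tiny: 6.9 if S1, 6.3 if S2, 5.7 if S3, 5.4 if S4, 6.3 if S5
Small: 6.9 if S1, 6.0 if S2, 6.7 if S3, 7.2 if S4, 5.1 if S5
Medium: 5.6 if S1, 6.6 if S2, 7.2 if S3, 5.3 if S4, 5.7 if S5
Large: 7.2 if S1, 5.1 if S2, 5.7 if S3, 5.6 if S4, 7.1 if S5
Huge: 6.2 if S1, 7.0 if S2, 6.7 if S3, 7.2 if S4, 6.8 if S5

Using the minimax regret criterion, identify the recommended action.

Huge

Column bests: S1=7.2, S2=7.0, S3=7.2, S4=7.2, S5=7.1.
Tiny regrets: 0.3, 0.7, 1.5, 1.8, 0.8 → max 1.8
Small regrets: 0.3, 1.0, 0.5, 0.0, 2.0 → max 2.0
Medium regrets: 1.6, 0.4, 0.0, 1.9, 1.4 → max 1.9
Large regrets: 0.0, 1.9, 1.5, 1.6, 0.0 → max 1.9
Huge regrets: 1.0, 0.0, 0.5, 0.0, 0.3 → max 1.0
Smallest max regret = 1.0 → Huge.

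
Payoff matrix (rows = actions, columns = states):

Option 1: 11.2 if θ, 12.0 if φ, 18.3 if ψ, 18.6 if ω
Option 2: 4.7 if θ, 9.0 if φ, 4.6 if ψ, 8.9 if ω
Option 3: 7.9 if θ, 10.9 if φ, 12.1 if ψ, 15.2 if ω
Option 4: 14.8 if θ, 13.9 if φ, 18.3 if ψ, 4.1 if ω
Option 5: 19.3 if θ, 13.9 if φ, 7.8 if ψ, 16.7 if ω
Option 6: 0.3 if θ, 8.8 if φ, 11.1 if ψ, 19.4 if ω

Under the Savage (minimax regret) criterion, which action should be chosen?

Column bests: θ=19.3, φ=13.9, ψ=18.3, ω=19.4.
Option 1 regrets: 8.1, 1.9, 0.0, 0.8 → max 8.1
Option 2 regrets: 14.6, 4.9, 13.7, 10.5 → max 14.6
Option 3 regrets: 11.4, 3.0, 6.2, 4.2 → max 11.4
Option 4 regrets: 4.5, 0.0, 0.0, 15.3 → max 15.3
Option 5 regrets: 0.0, 0.0, 10.5, 2.7 → max 10.5
Option 6 regrets: 19.0, 5.1, 7.2, 0.0 → max 19.0
Smallest max regret = 8.1 → Option 1.

Option 1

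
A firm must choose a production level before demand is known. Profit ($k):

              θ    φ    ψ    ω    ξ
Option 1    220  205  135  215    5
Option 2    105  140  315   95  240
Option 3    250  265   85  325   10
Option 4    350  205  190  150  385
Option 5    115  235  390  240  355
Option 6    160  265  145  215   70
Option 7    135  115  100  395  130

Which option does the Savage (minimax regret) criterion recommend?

Option 5

Column bests: θ=350, φ=265, ψ=390, ω=395, ξ=385.
Option 1 regrets: 130, 60, 255, 180, 380 → max 380
Option 2 regrets: 245, 125, 75, 300, 145 → max 300
Option 3 regrets: 100, 0, 305, 70, 375 → max 375
Option 4 regrets: 0, 60, 200, 245, 0 → max 245
Option 5 regrets: 235, 30, 0, 155, 30 → max 235
Option 6 regrets: 190, 0, 245, 180, 315 → max 315
Option 7 regrets: 215, 150, 290, 0, 255 → max 290
Smallest max regret = 235 → Option 5.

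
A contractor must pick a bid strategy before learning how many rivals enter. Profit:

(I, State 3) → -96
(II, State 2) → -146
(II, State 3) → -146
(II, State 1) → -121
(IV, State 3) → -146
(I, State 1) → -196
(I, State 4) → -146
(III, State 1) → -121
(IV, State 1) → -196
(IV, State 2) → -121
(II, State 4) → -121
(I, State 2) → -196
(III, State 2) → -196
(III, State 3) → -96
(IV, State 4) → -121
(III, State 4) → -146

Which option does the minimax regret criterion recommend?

II

Column bests: State 1=-121, State 2=-121, State 3=-96, State 4=-121.
I regrets: 75, 75, 0, 25 → max 75
II regrets: 0, 25, 50, 0 → max 50
III regrets: 0, 75, 0, 25 → max 75
IV regrets: 75, 0, 50, 0 → max 75
Smallest max regret = 50 → II.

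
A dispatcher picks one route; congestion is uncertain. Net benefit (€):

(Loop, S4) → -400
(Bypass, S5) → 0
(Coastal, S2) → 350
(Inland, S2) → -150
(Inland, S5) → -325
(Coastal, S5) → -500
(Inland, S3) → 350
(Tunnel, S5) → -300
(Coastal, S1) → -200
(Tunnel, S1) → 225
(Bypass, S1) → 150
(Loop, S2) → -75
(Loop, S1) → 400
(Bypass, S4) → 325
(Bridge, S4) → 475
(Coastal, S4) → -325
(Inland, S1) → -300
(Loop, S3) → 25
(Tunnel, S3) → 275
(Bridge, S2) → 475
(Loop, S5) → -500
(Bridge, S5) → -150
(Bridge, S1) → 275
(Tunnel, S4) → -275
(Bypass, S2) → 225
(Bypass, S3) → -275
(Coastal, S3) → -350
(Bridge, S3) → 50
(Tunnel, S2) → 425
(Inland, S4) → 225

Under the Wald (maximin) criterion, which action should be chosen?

Bridge

Row minima: Loop=-500, Tunnel=-300, Coastal=-500, Inland=-325, Bridge=-150, Bypass=-275
Best worst-case = -150 → Bridge.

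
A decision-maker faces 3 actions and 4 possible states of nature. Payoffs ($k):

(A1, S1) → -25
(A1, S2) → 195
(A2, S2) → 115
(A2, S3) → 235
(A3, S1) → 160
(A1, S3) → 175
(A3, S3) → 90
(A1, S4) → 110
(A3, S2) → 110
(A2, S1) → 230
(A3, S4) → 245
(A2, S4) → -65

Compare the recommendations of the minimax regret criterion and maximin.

Column bests: S1=230, S2=195, S3=235, S4=245.
A1 regrets: 255, 0, 60, 135 → max 255
A2 regrets: 0, 80, 0, 310 → max 310
A3 regrets: 70, 85, 145, 0 → max 145
Smallest max regret = 145 → A3.
Row minima: A1=-25, A2=-65, A3=90
Best worst-case = 90 → A3.

minimax regret → A3; maximin → A3 (agree)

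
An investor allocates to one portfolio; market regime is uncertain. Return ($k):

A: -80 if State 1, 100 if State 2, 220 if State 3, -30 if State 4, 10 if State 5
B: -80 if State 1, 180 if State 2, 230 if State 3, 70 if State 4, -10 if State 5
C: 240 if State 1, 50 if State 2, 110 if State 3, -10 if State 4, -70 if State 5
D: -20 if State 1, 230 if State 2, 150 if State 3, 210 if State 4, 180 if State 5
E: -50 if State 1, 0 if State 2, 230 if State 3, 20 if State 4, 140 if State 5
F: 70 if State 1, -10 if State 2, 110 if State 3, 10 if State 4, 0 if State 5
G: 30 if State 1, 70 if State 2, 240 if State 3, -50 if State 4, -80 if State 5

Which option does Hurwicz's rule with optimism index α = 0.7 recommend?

A: 0.7·220 + 0.3·(-80) = 130
B: 0.7·230 + 0.3·(-80) = 137
C: 0.7·240 + 0.3·(-70) = 147
D: 0.7·230 + 0.3·(-20) = 155
E: 0.7·230 + 0.3·(-50) = 146
F: 0.7·110 + 0.3·(-10) = 74
G: 0.7·240 + 0.3·(-80) = 144
Highest Hurwicz score = 155 → D.

D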